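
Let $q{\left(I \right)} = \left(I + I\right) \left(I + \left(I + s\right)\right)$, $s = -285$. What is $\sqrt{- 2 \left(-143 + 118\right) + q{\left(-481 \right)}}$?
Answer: $12 \sqrt{8331} \approx 1095.3$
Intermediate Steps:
$q{\left(I \right)} = 2 I \left(-285 + 2 I\right)$ ($q{\left(I \right)} = \left(I + I\right) \left(I + \left(I - 285\right)\right) = 2 I \left(I + \left(-285 + I\right)\right) = 2 I \left(-285 + 2 I\right)$)
$\sqrt{- 2 \left(-143 + 118\right) + q{\left(-481 \right)}} = \sqrt{- 2 \left(-143 + 118\right) + 2 \left(-481\right) \left(-285 + 2 \left(-481\right)\right)} = \sqrt{\left(-2\right) \left(-25\right) + 2 \left(-481\right) \left(-285 - 962\right)} = \sqrt{50 + 2 \left(-481\right) \left(-1247\right)} = \sqrt{50 + 1199614} = \sqrt{1199664} = 12 \sqrt{8331}$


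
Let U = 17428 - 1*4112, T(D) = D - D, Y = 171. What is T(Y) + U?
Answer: 13316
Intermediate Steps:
T(D) = 0
U = 13316 (U = 17428 - 4112 = 13316)
T(Y) + U = 0 + 13316 = 13316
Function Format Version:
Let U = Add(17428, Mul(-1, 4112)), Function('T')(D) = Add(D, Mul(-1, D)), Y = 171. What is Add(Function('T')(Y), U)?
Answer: 13316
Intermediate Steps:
Function('T')(D) = 0
U = 13316 (U = Add(17428, -4112) = 13316)
Add(Function('T')(Y), U) = Add(0, 13316) = 13316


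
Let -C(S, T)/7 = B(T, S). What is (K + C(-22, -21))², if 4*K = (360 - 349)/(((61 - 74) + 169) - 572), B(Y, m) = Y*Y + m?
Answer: 23819504753529/2768896 ≈ 8.6025e+6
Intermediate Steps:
B(Y, m) = m + Y² (B(Y, m) = Y² + m = m + Y²)
C(S, T) = -7*S - 7*T² (C(S, T) = -7*(S + T²) = -7*S - 7*T²)
K = -11/1664 (K = ((360 - 349)/(((61 - 74) + 169) - 572))/4 = (11/((-13 + 169) - 572))/4 = (11/(156 - 572))/4 = (11/(-416))/4 = (11*(-1/416))/4 = (¼)*(-11/416) = -11/1664 ≈ -0.0066106)
(K + C(-22, -21))² = (-11/1664 + (-7*(-22) - 7*(-21)²))² = (-11/1664 + (154 - 7*441))² = (-11/1664 + (154 - 3087))² = (-11/1664 - 2933)² = (-4880523/1664)² = 23819504753529/2768896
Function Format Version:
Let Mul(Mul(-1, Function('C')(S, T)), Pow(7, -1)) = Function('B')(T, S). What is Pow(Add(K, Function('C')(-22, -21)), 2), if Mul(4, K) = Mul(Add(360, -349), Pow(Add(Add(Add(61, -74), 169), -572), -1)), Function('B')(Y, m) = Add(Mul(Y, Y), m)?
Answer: Rational(23819504753529, 2768896) ≈ 8.6025e+6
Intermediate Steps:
Function('B')(Y, m) = Add(m, Pow(Y, 2)) (Function('B')(Y, m) = Add(Pow(Y, 2), m) = Add(m, Pow(Y, 2)))
Function('C')(S, T) = Add(Mul(-7, S), Mul(-7, Pow(T, 2))) (Function('C')(S, T) = Mul(-7, Add(S, Pow(T, 2))) = Add(Mul(-7, S), Mul(-7, Pow(T, 2))))
K = Rational(-11, 1664) (K = Mul(Rational(1, 4), Mul(Add(360, -349), Pow(Add(Add(Add(61, -74), 169), -572), -1))) = Mul(Rational(1, 4), Mul(11, Pow(Add(Add(-13, 169), -572), -1))) = Mul(Rational(1, 4), Mul(11, Pow(Add(156, -572), -1))) = Mul(Rational(1, 4), Mul(11, Pow(-416, -1))) = Mul(Rational(1, 4), Mul(11, Rational(-1, 416))) = Mul(Rational(1, 4), Rational(-11, 416)) = Rational(-11, 1664) ≈ -0.0066106)
Pow(Add(K, Function('C')(-22, -21)), 2) = Pow(Add(Rational(-11, 1664), Add(Mul(-7, -22), Mul(-7, Pow(-21, 2)))), 2) = Pow(Add(Rational(-11, 1664), Add(154, Mul(-7, 441))), 2) = Pow(Add(Rational(-11, 1664), Add(154, -3087)), 2) = Pow(Add(Rational(-11, 1664), -2933), 2) = Pow(Rational(-4880523, 1664), 2) = Rational(23819504753529, 2768896)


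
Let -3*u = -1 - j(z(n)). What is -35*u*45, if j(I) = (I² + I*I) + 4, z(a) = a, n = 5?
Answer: -28875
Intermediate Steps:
j(I) = 4 + 2*I² (j(I) = (I² + I²) + 4 = 2*I² + 4 = 4 + 2*I²)
u = 55/3 (u = -(-1 - (4 + 2*5²))/3 = -(-1 - (4 + 2*25))/3 = -(-1 - (4 + 50))/3 = -(-1 - 1*54)/3 = -(-1 - 54)/3 = -⅓*(-55) = 55/3 ≈ 18.333)
-35*u*45 = -35*55/3*45 = -1925/3*45 = -28875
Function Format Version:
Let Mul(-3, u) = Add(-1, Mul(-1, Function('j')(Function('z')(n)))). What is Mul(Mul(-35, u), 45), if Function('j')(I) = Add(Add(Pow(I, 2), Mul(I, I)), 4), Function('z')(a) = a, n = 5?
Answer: -28875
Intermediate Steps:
Function('j')(I) = Add(4, Mul(2, Pow(I, 2))) (Function('j')(I) = Add(Add(Pow(I, 2), Pow(I, 2)), 4) = Add(Mul(2, Pow(I, 2)), 4) = Add(4, Mul(2, Pow(I, 2))))
u = Rational(55, 3) (u = Mul(Rational(-1, 3), Add(-1, Mul(-1, Add(4, Mul(2, Pow(5, 2)))))) = Mul(Rational(-1, 3), Add(-1, Mul(-1, Add(4, Mul(2, 25))))) = Mul(Rational(-1, 3), Add(-1, Mul(-1, Add(4, 50)))) = Mul(Rational(-1, 3), Add(-1, Mul(-1, 54))) = Mul(Rational(-1, 3), Add(-1, -54)) = Mul(Rational(-1, 3), -55) = Rational(55, 3) ≈ 18.333)
Mul(Mul(-35, u), 45) = Mul(Mul(-35, Rational(55, 3)), 45) = Mul(Rational(-1925, 3), 45) = -28875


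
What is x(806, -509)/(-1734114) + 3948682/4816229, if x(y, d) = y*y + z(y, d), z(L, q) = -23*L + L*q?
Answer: 2891914730236/4175945068053 ≈ 0.69252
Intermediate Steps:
x(y, d) = y² + y*(-23 + d) (x(y, d) = y*y + y*(-23 + d) = y² + y*(-23 + d))
x(806, -509)/(-1734114) + 3948682/4816229 = (806*(-23 - 509 + 806))/(-1734114) + 3948682/4816229 = (806*274)*(-1/1734114) + 3948682*(1/4816229) = 220844*(-1/1734114) + 3948682/4816229 = -110422/867057 + 3948682/4816229 = 2891914730236/4175945068053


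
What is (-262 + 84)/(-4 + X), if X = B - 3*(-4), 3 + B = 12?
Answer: -178/17 ≈ -10.471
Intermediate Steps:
B = 9 (B = -3 + 12 = 9)
X = 21 (X = 9 - 3*(-4) = 9 + 12 = 21)
(-262 + 84)/(-4 + X) = (-262 + 84)/(-4 + 21) = -178/17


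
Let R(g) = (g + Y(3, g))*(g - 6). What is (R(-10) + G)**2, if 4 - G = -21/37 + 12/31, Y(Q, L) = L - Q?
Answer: 182235925881/1315609 ≈ 1.3852e+5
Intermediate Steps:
G = 4795/1147 (G = 4 - (-21/37 + 12/31) = 4 - 1*(-207/1147) = 4 + 207/1147 = 4795/1147 ≈ 4.1805)
R(g) = (-6 + g)*(-3 + 2*g) (R(g) = (g + (g - 1*3))*(g - 6) = (g + (g - 3))*(-6 + g) = (g + (-3 + g))*(-6 + g) = (-3 + 2*g)*(-6 + g) = (-6 + g)*(-3 + 2*g))
(R(-10) + G)**2 = ((18 - 15*(-10) + 2*(-10)**2) + 4795/1147)**2 = ((18 + 150 + 2*100) + 4795/1147)**2 = ((18 + 150 + 200) + 4795/1147)**2 = (368 + 4795/1147)**2 = (426891/1147)**2 = 182235925881/1315609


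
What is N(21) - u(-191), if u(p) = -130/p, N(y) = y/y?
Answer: 61/191 ≈ 0.31937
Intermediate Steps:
N(y) = 1
N(21) - u(-191) = 1 - (-130)/(-191) = 1 - (-130)*(-1)/191 = 1 - 1*130/191 = 1 - 130/191 = 61/191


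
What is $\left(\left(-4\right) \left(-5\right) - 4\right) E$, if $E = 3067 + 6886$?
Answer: $159248$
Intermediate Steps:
$E = 9953$
$\left(\left(-4\right) \left(-5\right) - 4\right) E = \left(\left(-4\right) \left(-5\right) - 4\right) 9953 = \left(20 - 4\right) 9953 = 16 \cdot 9953 = 159248$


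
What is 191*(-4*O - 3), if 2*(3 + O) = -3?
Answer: 2865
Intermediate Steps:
O = -9/2 (O = -3 + (½)*(-3) = -3 - 3/2 = -9/2 ≈ -4.5000)
191*(-4*O - 3) = 191*(-4*(-9/2) - 3) = 191*(18 - 3) = 191*15 = 2865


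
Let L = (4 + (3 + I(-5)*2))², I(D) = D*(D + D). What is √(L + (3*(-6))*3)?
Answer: √11395 ≈ 106.75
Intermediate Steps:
I(D) = 2*D² (I(D) = D*(2*D) = 2*D²)
L = 11449 (L = (4 + (3 + (2*(-5)²)*2))² = (4 + (3 + (2*25)*2))² = (4 + (3 + 50*2))² = (4 + (3 + 100))² = (4 + 103)² = 107² = 11449)
√(L + (3*(-6))*3) = √(11449 + (3*(-6))*3) = √(11449 - 18*3) = √(11449 - 54) = √11395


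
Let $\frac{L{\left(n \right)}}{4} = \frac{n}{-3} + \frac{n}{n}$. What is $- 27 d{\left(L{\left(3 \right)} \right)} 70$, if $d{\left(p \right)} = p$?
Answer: $0$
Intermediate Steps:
$L{\left(n \right)} = 4 - \frac{4 n}{3}$ ($L{\left(n \right)} = 4 \left(\frac{n}{-3} + \frac{n}{n}\right) = 4 \left(n \left(- \frac{1}{3}\right) + 1\right) = 4 \left(- \frac{n}{3} + 1\right) = 4 \left(1 - \frac{n}{3}\right) = 4 - \frac{4 n}{3}$)
$- 27 d{\left(L{\left(3 \right)} \right)} 70 = - 27 \left(4 - 4\right) 70 = \left(-27\right) 0 \cdot 70 = 0 \cdot 70 = 0$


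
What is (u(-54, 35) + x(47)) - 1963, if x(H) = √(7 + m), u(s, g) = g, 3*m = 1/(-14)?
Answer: -1928 + √12306/42 ≈ -1925.4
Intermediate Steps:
m = -1/42 (m = (⅓)/(-14) = (⅓)*(-1/14) = -1/42 ≈ -0.023810)
x(H) = √12306/42 (x(H) = √(7 - 1/42) = √(293/42) = √12306/42)
(u(-54, 35) + x(47)) - 1963 = (35 + √12306/42) - 1963 = -1928 + √12306/42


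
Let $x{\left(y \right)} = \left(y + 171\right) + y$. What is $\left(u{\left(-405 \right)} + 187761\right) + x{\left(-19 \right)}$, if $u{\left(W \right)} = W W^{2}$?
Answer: $-66242231$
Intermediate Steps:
$u{\left(W \right)} = W^{3}$
$x{\left(y \right)} = 171 + 2 y$ ($x{\left(y \right)} = \left(171 + y\right) + y = 171 + 2 y$)
$\left(u{\left(-405 \right)} + 187761\right) + x{\left(-19 \right)} = \left(\left(-405\right)^{3} + 187761\right) + \left(171 + 2 \left(-19\right)\right) = \left(-66430125 + 187761\right) + \left(171 - 38\right) = -66242364 + 133 = -66242231$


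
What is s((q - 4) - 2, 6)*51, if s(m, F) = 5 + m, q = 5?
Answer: 204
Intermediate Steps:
s((q - 4) - 2, 6)*51 = (5 + ((5 - 4) - 2))*51 = (5 + (1 - 2))*51 = (5 - 1)*51 = 4*51 = 204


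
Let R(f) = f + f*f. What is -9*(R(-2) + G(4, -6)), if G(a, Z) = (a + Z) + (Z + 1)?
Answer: 45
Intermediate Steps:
R(f) = f + f²
G(a, Z) = 1 + a + 2*Z (G(a, Z) = (Z + a) + (1 + Z) = 1 + a + 2*Z)
-9*(R(-2) + G(4, -6)) = -9*(-2*(1 - 2) + (1 + 4 + 2*(-6))) = -9*(-2*(-1) + (1 + 4 - 12)) = -9*(2 - 7) = -9*(-5) = 45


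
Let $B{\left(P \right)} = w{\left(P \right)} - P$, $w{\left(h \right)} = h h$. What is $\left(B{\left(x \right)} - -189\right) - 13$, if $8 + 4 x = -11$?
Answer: $\frac{3253}{16} \approx 203.31$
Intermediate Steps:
$x = - \frac{19}{4}$ ($x = -2 + \frac{1}{4} \left(-11\right) = -2 - \frac{11}{4} = - \frac{19}{4} \approx -4.75$)
$w{\left(h \right)} = h^{2}$
$B{\left(P \right)} = P^{2} - P$
$\left(B{\left(x \right)} - -189\right) - 13 = \left(- \frac{19 \left(-1 - \frac{19}{4}\right)}{4} - -189\right) - 13 = \left(\left(- \frac{19}{4}\right) \left(- \frac{23}{4}\right) + 189\right) - 13 = \left(\frac{437}{16} + 189\right) - 13 = \frac{3461}{16} - 13 = \frac{3253}{16}$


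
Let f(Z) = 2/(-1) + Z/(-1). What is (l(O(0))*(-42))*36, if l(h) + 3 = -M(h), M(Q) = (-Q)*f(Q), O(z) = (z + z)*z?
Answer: 4536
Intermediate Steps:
f(Z) = -2 - Z (f(Z) = 2*(-1) + Z*(-1) = -2 - Z)
O(z) = 2*z² (O(z) = (2*z)*z = 2*z²)
M(Q) = -Q*(-2 - Q) (M(Q) = (-Q)*(-2 - Q) = -Q*(-2 - Q))
l(h) = -3 - h*(2 + h)
(l(O(0))*(-42))*36 = ((-3 - 2*0²*(2 + 2*0²))*(-42))*36 = ((-3 - 2*0*(2 + 2*0))*(-42))*36 = ((-3 - 1*0*(2 + 0))*(-42))*36 = ((-3 - 1*0*2)*(-42))*36 = ((-3 + 0)*(-42))*36 = -3*(-42)*36 = 126*36 = 4536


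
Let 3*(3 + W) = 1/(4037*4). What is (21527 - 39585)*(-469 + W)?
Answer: 206453204443/24222 ≈ 8.5234e+6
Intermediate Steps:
W = -145331/48444 (W = -3 + 1/(3*((4037*4))) = -3 + (⅓)/16148 = -3 + (⅓)*(1/16148) = -3 + 1/48444 = -145331/48444 ≈ -3.0000)
(21527 - 39585)*(-469 + W) = (21527 - 39585)*(-469 - 145331/48444) = -18058*(-22865567/48444) = 206453204443/24222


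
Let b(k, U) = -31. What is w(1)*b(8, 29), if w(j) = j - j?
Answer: 0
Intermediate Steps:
w(j) = 0
w(1)*b(8, 29) = 0*(-31) = 0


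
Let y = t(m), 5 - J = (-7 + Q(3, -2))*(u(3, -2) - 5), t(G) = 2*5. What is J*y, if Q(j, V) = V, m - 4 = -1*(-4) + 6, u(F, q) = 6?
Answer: 140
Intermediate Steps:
m = 14 (m = 4 + (-1*(-4) + 6) = 4 + (4 + 6) = 4 + 10 = 14)
t(G) = 10
J = 14 (J = 5 - (-7 - 2)*(6 - 5) = 5 - (-9) = 5 - 1*(-9) = 5 + 9 = 14)
y = 10
J*y = 14*10 = 140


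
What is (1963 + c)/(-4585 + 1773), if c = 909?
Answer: -718/703 ≈ -1.0213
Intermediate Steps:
(1963 + c)/(-4585 + 1773) = (1963 + 909)/(-4585 + 1773) = 2872/(-2812) = 2872*(-1/2812) = -718/703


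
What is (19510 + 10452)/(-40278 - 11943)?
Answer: -29962/52221 ≈ -0.57375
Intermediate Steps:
(19510 + 10452)/(-40278 - 11943) = 29962/(-52221) = 29962*(-1/52221) = -29962/52221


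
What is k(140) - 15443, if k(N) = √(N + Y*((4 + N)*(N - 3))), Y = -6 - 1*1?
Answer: -15443 + 2*I*√34489 ≈ -15443.0 + 371.42*I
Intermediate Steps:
Y = -7 (Y = -6 - 1 = -7)
k(N) = √(N - 7*(-3 + N)*(4 + N)) (k(N) = √(N - 7*(4 + N)*(N - 3)) = √(N - 7*(4 + N)*(-3 + N)) = √(N - 7*(-3 + N)*(4 + N)))
k(140) - 15443 = √(84 - 7*140² - 6*140) - 15443 = √(84 - 7*19600 - 840) - 15443 = √(84 - 137200 - 840) - 15443 = √(-137956) - 15443 = 2*I*√34489 - 15443 = -15443 + 2*I*√34489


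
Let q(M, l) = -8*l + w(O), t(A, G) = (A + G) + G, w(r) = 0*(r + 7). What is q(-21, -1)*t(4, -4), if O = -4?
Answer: -32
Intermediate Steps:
w(r) = 0 (w(r) = 0*(7 + r) = 0)
t(A, G) = A + 2*G
q(M, l) = -8*l (q(M, l) = -8*l + 0 = -8*l)
q(-21, -1)*t(4, -4) = (-8*(-1))*(4 + 2*(-4)) = 8*(4 - 8) = 8*(-4) = -32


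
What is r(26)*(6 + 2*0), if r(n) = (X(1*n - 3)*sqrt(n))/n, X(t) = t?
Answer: 69*sqrt(26)/13 ≈ 27.064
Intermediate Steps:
r(n) = (-3 + n)/sqrt(n) (r(n) = ((1*n - 3)*sqrt(n))/n = ((n - 3)*sqrt(n))/n = ((-3 + n)*sqrt(n))/n = (sqrt(n)*(-3 + n))/n = (-3 + n)/sqrt(n))
r(26)*(6 + 2*0) = ((-3 + 26)/sqrt(26))*(6 + 2*0) = ((sqrt(26)/26)*23)*(6 + 0) = (23*sqrt(26)/26)*6 = 69*sqrt(26)/13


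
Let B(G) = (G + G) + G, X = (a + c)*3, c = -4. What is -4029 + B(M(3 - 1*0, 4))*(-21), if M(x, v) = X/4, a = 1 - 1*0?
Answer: -15549/4 ≈ -3887.3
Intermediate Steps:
a = 1 (a = 1 + 0 = 1)
X = -9 (X = (1 - 4)*3 = -3*3 = -9)
M(x, v) = -9/4
B(G) = 3*G (B(G) = 2*G + G = 3*G)
-4029 + B(M(3 - 1*0, 4))*(-21) = -4029 + (3*(-9/4))*(-21) = -4029 - 27/4*(-21) = -4029 + 567/4 = -15549/4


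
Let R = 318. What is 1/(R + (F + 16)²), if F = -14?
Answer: 1/322 ≈ 0.0031056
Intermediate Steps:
1/(R + (F + 16)²) = 1/(318 + (-14 + 16)²) = 1/(318 + 2²) = 1/(318 + 4) = 1/322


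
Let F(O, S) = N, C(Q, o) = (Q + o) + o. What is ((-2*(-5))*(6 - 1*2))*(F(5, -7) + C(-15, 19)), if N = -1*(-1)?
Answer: 960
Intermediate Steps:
C(Q, o) = Q + 2*o
N = 1
F(O, S) = 1
((-2*(-5))*(6 - 1*2))*(F(5, -7) + C(-15, 19)) = ((-2*(-5))*(6 - 1*2))*(1 + (-15 + 2*19)) = (10*(6 - 2))*(1 + (-15 + 38)) = (10*4)*(1 + 23) = 40*24 = 960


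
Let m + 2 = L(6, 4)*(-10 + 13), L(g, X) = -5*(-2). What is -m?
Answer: -28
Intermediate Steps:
L(g, X) = 10
m = 28 (m = -2 + 10*(-10 + 13) = -2 + 10*3 = -2 + 30 = 28)
-m = -1*28 = -28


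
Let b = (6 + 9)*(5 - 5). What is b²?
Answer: 0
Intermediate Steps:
b = 0 (b = 15*0 = 0)
b² = 0² = 0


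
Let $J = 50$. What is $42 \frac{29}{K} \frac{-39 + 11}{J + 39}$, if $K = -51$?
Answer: $\frac{11368}{1513} \approx 7.5135$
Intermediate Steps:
$42 \frac{29}{K} \frac{-39 + 11}{J + 39} = 42 \frac{29}{-51} \frac{-39 + 11}{50 + 39} = 42 \cdot 29 \left(- \frac{1}{51}\right) \left(- \frac{28}{89}\right) = 42 \left(- \frac{29}{51}\right) \left(\left(-28\right) \frac{1}{89}\right) = \left(- \frac{406}{17}\right) \left(- \frac{28}{89}\right) = \frac{11368}{1513}$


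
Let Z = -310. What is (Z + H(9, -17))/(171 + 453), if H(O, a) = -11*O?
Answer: -409/624 ≈ -0.65545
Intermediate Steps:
(Z + H(9, -17))/(171 + 453) = (-310 - 11*9)/(171 + 453) = (-310 - 99)/624 = -409*1/624 = -409/624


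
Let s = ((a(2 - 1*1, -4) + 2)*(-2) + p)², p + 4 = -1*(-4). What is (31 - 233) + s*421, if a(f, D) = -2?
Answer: -202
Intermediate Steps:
p = 0 (p = -4 - 1*(-4) = -4 + 4 = 0)
s = 0 (s = ((-2 + 2)*(-2) + 0)² = (0*(-2) + 0)² = (0 + 0)² = 0² = 0)
(31 - 233) + s*421 = (31 - 233) + 0*421 = -202 + 0 = -202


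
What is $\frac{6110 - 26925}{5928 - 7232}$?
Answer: $\frac{20815}{1304} \approx 15.962$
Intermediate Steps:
$\frac{6110 - 26925}{5928 - 7232} = - \frac{20815}{-1304} = \left(-20815\right) \left(- \frac{1}{1304}\right) = \frac{20815}{1304}$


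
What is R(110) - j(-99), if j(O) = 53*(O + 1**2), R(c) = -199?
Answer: 4995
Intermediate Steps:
j(O) = 53 + 53*O (j(O) = 53*(O + 1) = 53*(1 + O) = 53 + 53*O)
R(110) - j(-99) = -199 - (53 + 53*(-99)) = -199 - (53 - 5247) = -199 - 1*(-5194) = -199 + 5194 = 4995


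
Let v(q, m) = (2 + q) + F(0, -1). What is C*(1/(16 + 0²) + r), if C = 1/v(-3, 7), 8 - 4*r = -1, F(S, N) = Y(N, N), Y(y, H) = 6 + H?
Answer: 37/64 ≈ 0.57813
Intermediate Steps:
F(S, N) = 6 + N
r = 9/4 (r = 2 - ¼*(-1) = 2 + ¼ = 9/4 ≈ 2.2500)
v(q, m) = 7 + q (v(q, m) = (2 + q) + (6 - 1) = (2 + q) + 5 = 7 + q)
C = ¼ (C = 1/(7 - 3) = 1/4 = ¼ ≈ 0.25000)
C*(1/(16 + 0²) + r) = (1/(16 + 0²) + 9/4)/4 = (1/(16 + 0) + 9/4)/4 = (1/16 + 9/4)/4 = (¼)*(37/16) = 37/64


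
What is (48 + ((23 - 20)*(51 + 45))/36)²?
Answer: 3136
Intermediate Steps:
(48 + ((23 - 20)*(51 + 45))/36)² = (48 + (3*96)*(1/36))² = (48 + 288*(1/36))² = (48 + 8)² = 56² = 3136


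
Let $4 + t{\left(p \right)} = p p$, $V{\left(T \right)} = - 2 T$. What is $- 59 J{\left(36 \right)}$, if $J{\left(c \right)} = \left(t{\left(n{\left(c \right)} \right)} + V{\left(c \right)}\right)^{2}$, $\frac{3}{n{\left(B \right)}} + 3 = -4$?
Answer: $- \frac{814272275}{2401} \approx -3.3914 \cdot 10^{5}$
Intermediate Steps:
$n{\left(B \right)} = - \frac{3}{7}$ ($n{\left(B \right)} = \frac{3}{-3 - 4} = \frac{3}{-7} = 3 \left(- \frac{1}{7}\right) = - \frac{3}{7}$)
$t{\left(p \right)} = -4 + p^{2}$ ($t{\left(p \right)} = -4 + p p = -4 + p^{2}$)
$J{\left(c \right)} = \left(- \frac{187}{49} - 2 c\right)^{2}$ ($J{\left(c \right)} = \left(\left(-4 + \left(- \frac{3}{7}\right)^{2}\right) - 2 c\right)^{2} = \left(\left(-4 + \frac{9}{49}\right) - 2 c\right)^{2} = \left(- \frac{187}{49} - 2 c\right)^{2}$)
$- 59 J{\left(36 \right)} = - 59 \frac{\left(187 + 98 \cdot 36\right)^{2}}{2401} = - 59 \frac{\left(187 + 3528\right)^{2}}{2401} = - 59 \frac{3715^{2}}{2401} = - 59 \cdot \frac{1}{2401} \cdot 13801225 = \left(-59\right) \frac{13801225}{2401} = - \frac{814272275}{2401}$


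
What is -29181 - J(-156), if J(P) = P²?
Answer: -53517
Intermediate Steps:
-29181 - J(-156) = -29181 - 1*(-156)² = -29181 - 1*24336 = -29181 - 24336 = -53517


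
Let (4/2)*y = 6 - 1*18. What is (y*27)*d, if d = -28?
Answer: 4536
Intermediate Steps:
y = -6 (y = (6 - 1*18)/2 = (6 - 18)/2 = (1/2)*(-12) = -6)
(y*27)*d = -6*27*(-28) = -162*(-28) = 4536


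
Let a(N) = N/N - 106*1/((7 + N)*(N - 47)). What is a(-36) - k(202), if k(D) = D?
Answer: -483913/2407 ≈ -201.04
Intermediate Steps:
a(N) = 1 - 106/((-47 + N)*(7 + N)) (a(N) = 1 - 106*1/((-47 + N)*(7 + N)) = 1 - 106/((-47 + N)*(7 + N)))
a(-36) - k(202) = (435 - 1*(-36)² + 40*(-36))/(329 - 1*(-36)² + 40*(-36)) - 1*202 = (435 - 1*1296 - 1440)/(329 - 1*1296 - 1440) - 202 = (435 - 1296 - 1440)/(329 - 1296 - 1440) - 202 = -2301/(-2407) - 202 = -1/2407*(-2301) - 202 = 2301/2407 - 202 = -483913/2407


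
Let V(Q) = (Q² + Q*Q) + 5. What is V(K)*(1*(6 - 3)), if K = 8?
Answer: 399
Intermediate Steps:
V(Q) = 5 + 2*Q² (V(Q) = (Q² + Q²) + 5 = 2*Q² + 5 = 5 + 2*Q²)
V(K)*(1*(6 - 3)) = (5 + 2*8²)*(1*(6 - 3)) = (5 + 2*64)*(1*3) = (5 + 128)*3 = 133*3 = 399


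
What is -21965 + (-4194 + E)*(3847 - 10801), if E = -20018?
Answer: 168348283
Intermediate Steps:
-21965 + (-4194 + E)*(3847 - 10801) = -21965 + (-4194 - 20018)*(3847 - 10801) = -21965 - 24212*(-6954) = -21965 + 168370248 = 168348283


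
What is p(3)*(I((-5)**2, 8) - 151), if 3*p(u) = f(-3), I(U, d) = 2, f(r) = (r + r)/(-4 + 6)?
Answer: 149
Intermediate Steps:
f(r) = r (f(r) = (2*r)/2 = (2*r)*(1/2) = r)
p(u) = -1 (p(u) = (1/3)*(-3) = -1)
p(3)*(I((-5)**2, 8) - 151) = -(2 - 151) = -1*(-149) = 149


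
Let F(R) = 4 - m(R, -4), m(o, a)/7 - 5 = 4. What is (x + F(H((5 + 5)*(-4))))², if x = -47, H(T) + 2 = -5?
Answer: 11236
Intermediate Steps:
H(T) = -7 (H(T) = -2 - 5 = -7)
m(o, a) = 63 (m(o, a) = 35 + 7*4 = 35 + 28 = 63)
F(R) = -59 (F(R) = 4 - 1*63 = 4 - 63 = -59)
(x + F(H((5 + 5)*(-4))))² = (-47 - 59)² = (-106)² = 11236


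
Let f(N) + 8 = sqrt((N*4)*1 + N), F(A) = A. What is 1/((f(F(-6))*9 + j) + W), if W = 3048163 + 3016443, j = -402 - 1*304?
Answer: 1010638/6128335002669 - I*sqrt(30)/4085556668446 ≈ 1.6491e-7 - 1.3406e-12*I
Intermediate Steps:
j = -706 (j = -402 - 304 = -706)
W = 6064606
f(N) = -8 + sqrt(5)*sqrt(N) (f(N) = -8 + sqrt((N*4)*1 + N) = -8 + sqrt((4*N)*1 + N) = -8 + sqrt(4*N + N) = -8 + sqrt(5*N) = -8 + sqrt(5)*sqrt(N))
1/((f(F(-6))*9 + j) + W) = 1/(((-8 + sqrt(5)*sqrt(-6))*9 - 706) + 6064606) = 1/(((-8 + sqrt(5)*(I*sqrt(6)))*9 - 706) + 6064606) = 1/(((-8 + I*sqrt(30))*9 - 706) + 6064606) = 1/(((-72 + 9*I*sqrt(30)) - 706) + 6064606) = 1/((-778 + 9*I*sqrt(30)) + 6064606) = 1/(6063828 + 9*I*sqrt(30))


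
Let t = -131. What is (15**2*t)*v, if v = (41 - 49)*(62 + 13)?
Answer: 17685000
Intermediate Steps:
v = -600 (v = -8*75 = -600)
(15**2*t)*v = (15**2*(-131))*(-600) = (225*(-131))*(-600) = -29475*(-600) = 17685000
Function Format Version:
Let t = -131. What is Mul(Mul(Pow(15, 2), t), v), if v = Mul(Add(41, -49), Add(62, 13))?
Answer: 17685000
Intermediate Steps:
v = -600 (v = Mul(-8, 75) = -600)
Mul(Mul(Pow(15, 2), t), v) = Mul(Mul(Pow(15, 2), -131), -600) = Mul(Mul(225, -131), -600) = Mul(-29475, -600) = 17685000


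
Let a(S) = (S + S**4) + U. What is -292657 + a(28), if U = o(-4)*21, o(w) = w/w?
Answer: 322048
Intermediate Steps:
o(w) = 1
U = 21 (U = 1*21 = 21)
a(S) = 21 + S + S**4 (a(S) = (S + S**4) + 21 = 21 + S + S**4)
-292657 + a(28) = -292657 + (21 + 28 + 28**4) = -292657 + (21 + 28 + 614656) = -292657 + 614705 = 322048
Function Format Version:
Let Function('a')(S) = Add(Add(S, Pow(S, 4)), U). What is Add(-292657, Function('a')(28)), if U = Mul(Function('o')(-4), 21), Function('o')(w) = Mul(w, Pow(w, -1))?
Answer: 322048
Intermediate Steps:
Function('o')(w) = 1
U = 21 (U = Mul(1, 21) = 21)
Function('a')(S) = Add(21, S, Pow(S, 4)) (Function('a')(S) = Add(Add(S, Pow(S, 4)), 21) = Add(21, S, Pow(S, 4)))
Add(-292657, Function('a')(28)) = Add(-292657, Add(21, 28, Pow(28, 4))) = Add(-292657, Add(21, 28, 614656)) = Add(-292657, 614705) = 322048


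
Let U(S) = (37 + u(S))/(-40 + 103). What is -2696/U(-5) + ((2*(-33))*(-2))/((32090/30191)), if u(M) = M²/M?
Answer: -332680971/64180 ≈ -5183.6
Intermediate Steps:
u(M) = M
U(S) = 37/63 + S/63 (U(S) = (37 + S)/(-40 + 103) = (37 + S)/63 = (37 + S)*(1/63) = 37/63 + S/63)
-2696/U(-5) + ((2*(-33))*(-2))/((32090/30191)) = -2696/(37/63 + (1/63)*(-5)) + ((2*(-33))*(-2))/((32090/30191)) = -2696/(37/63 - 5/63) + (-66*(-2))/((32090*(1/30191))) = -2696/32/63 + 132/(32090/30191) = -2696*63/32 + 132*(30191/32090) = -21231/4 + 1992606/16045 = -332680971/64180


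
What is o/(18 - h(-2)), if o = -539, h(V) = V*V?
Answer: -77/2 ≈ -38.500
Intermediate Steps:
h(V) = V²
o/(18 - h(-2)) = -539/(18 - 1*(-2)²) = -539/(18 - 1*4) = -539/(18 - 4) = -539/14 = (1/14)*(-539) = -77/2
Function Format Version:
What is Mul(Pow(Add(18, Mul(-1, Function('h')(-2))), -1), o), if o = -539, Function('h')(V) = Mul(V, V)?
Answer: Rational(-77, 2) ≈ -38.500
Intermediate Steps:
Function('h')(V) = Pow(V, 2)
Mul(Pow(Add(18, Mul(-1, Function('h')(-2))), -1), o) = Mul(Pow(Add(18, Mul(-1, Pow(-2, 2))), -1), -539) = Mul(Pow(Add(18, Mul(-1, 4)), -1), -539) = Mul(Pow(Add(18, -4), -1), -539) = Mul(Pow(14, -1), -539) = Mul(Rational(1, 14), -539) = Rational(-77, 2)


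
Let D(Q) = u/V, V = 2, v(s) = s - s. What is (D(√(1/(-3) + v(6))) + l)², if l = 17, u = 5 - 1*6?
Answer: 1089/4 ≈ 272.25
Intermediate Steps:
v(s) = 0
u = -1 (u = 5 - 6 = -1)
D(Q) = -½ (D(Q) = -1/2 = -1*½ = -½)
(D(√(1/(-3) + v(6))) + l)² = (-½ + 17)² = (33/2)² = 1089/4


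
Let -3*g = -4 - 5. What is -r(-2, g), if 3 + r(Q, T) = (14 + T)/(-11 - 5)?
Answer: 65/16 ≈ 4.0625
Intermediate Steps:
g = 3 (g = -(-4 - 5)/3 = -⅓*(-9) = 3)
r(Q, T) = -31/8 - T/16 (r(Q, T) = -3 + (14 + T)/(-11 - 5) = -3 + (14 + T)/(-16) = -3 + (14 + T)*(-1/16) = -3 + (-7/8 - T/16) = -31/8 - T/16)
-r(-2, g) = -(-31/8 - 1/16*3) = -(-31/8 - 3/16) = -1*(-65/16) = 65/16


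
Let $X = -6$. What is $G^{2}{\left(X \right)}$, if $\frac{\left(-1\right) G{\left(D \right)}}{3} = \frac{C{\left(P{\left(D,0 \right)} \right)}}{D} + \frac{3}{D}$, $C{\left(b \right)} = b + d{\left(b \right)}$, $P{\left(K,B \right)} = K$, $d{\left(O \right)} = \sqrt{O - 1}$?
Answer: $\frac{\left(3 - i \sqrt{7}\right)^{2}}{4} \approx 0.5 - 3.9686 i$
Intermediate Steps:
$d{\left(O \right)} = \sqrt{-1 + O}$
$C{\left(b \right)} = b + \sqrt{-1 + b}$
$G{\left(D \right)} = - \frac{9}{D} - \frac{3 \left(D + \sqrt{-1 + D}\right)}{D}$ ($G{\left(D \right)} = - 3 \left(\frac{D + \sqrt{-1 + D}}{D} + \frac{3}{D}\right) = - 3 \left(\frac{3}{D} + \frac{D + \sqrt{-1 + D}}{D}\right) = - \frac{9}{D} - \frac{3 \left(D + \sqrt{-1 + D}\right)}{D}$)
$G^{2}{\left(X \right)} = \left(\frac{3 \left(-3 - -6 - \sqrt{-1 - 6}\right)}{-6}\right)^{2} = \left(3 \left(- \frac{1}{6}\right) \left(-3 + 6 - \sqrt{-7}\right)\right)^{2} = \left(3 \left(- \frac{1}{6}\right) \left(-3 + 6 - i \sqrt{7}\right)\right)^{2} = \left(3 \left(- \frac{1}{6}\right) \left(3 - i \sqrt{7}\right)\right)^{2} = \left(- \frac{3}{2} + \frac{i \sqrt{7}}{2}\right)^{2}$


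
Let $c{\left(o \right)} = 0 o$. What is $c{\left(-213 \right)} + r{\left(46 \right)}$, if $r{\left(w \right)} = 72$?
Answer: $72$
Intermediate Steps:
$c{\left(o \right)} = 0$
$c{\left(-213 \right)} + r{\left(46 \right)} = 0 + 72 = 72$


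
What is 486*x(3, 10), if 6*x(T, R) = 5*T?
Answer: 1215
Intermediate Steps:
x(T, R) = 5*T/6 (x(T, R) = (5*T)/6 = 5*T/6)
486*x(3, 10) = 486*((5/6)*3) = 486*(5/2) = 1215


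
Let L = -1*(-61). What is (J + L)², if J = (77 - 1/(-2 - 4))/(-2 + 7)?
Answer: 5257849/900 ≈ 5842.1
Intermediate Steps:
L = 61
J = 463/30 (J = (77 - 1/(-6))/5 = (77 - 1*(-⅙))*(⅕) = (77 + ⅙)*(⅕) = (463/6)*(⅕) = 463/30 ≈ 15.433)
(J + L)² = (463/30 + 61)² = (2293/30)² = 5257849/900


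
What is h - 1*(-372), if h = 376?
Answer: 748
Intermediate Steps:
h - 1*(-372) = 376 - 1*(-372) = 376 + 372 = 748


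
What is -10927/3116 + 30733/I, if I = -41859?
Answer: -553157321/130432644 ≈ -4.2409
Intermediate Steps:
-10927/3116 + 30733/I = -10927/3116 + 30733/(-41859) = -10927*1/3116 + 30733*(-1/41859) = -10927/3116 - 30733/41859 = -553157321/130432644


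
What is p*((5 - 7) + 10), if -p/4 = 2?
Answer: -64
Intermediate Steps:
p = -8 (p = -4*2 = -8)
p*((5 - 7) + 10) = -8*((5 - 7) + 10) = -8*(-2 + 10) = -8*8 = -64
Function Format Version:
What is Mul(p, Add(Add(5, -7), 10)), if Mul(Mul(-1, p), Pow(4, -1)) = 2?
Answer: -64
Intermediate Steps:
p = -8 (p = Mul(-4, 2) = -8)
Mul(p, Add(Add(5, -7), 10)) = Mul(-8, Add(Add(5, -7), 10)) = Mul(-8, Add(-2, 10)) = Mul(-8, 8) = -64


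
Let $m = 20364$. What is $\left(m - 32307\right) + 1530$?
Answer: $-10413$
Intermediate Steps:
$\left(m - 32307\right) + 1530 = \left(20364 - 32307\right) + 1530 = -11943 + 1530 = -10413$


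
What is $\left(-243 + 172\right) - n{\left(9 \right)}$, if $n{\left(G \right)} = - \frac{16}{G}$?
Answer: $- \frac{623}{9} \approx -69.222$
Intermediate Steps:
$\left(-243 + 172\right) - n{\left(9 \right)} = \left(-243 + 172\right) - - \frac{16}{9} = -71 - \left(-16\right) \frac{1}{9} = -71 - - \frac{16}{9} = -71 + \frac{16}{9} = - \frac{623}{9}$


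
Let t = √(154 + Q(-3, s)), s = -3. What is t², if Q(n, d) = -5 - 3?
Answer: 146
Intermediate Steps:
Q(n, d) = -8
t = √146 (t = √(154 - 8) = √146 ≈ 12.083)
t² = (√146)² = 146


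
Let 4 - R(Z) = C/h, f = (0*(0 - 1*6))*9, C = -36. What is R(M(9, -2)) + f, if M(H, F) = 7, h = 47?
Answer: 224/47 ≈ 4.7660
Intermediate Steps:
f = 0 (f = (0*(0 - 6))*9 = (0*(-6))*9 = 0*9 = 0)
R(Z) = 224/47 (R(Z) = 4 - (-36)/47 = 4 - 1*(-36/47) = 4 + 36/47 = 224/47)
R(M(9, -2)) + f = 224/47 + 0 = 224/47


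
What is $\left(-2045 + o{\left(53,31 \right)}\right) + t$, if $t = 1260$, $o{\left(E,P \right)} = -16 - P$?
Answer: $-832$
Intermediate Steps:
$\left(-2045 + o{\left(53,31 \right)}\right) + t = \left(-2045 - 47\right) + 1260 = -2092 + 1260 = -832$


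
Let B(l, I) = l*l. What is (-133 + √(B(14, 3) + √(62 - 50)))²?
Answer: (133 - √2*√(98 + √3))² ≈ 14132.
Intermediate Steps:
B(l, I) = l²
(-133 + √(B(14, 3) + √(62 - 50)))² = (-133 + √(14² + √(62 - 50)))² = (-133 + √(196 + √12))² = (-133 + √(196 + 2*√3))²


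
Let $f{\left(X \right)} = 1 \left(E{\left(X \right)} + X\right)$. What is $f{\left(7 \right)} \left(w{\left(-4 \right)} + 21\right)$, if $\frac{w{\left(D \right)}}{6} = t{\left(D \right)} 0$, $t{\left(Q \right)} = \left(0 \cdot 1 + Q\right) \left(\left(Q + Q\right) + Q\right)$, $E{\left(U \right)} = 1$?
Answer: $168$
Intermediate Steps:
$t{\left(Q \right)} = 3 Q^{2}$ ($t{\left(Q \right)} = \left(0 + Q\right) \left(2 Q + Q\right) = Q 3 Q = 3 Q^{2}$)
$f{\left(X \right)} = 1 + X$ ($f{\left(X \right)} = 1 \left(1 + X\right) = 1 + X$)
$w{\left(D \right)} = 0$ ($w{\left(D \right)} = 6 \cdot 3 D^{2} \cdot 0 = 6 \cdot 0 = 0$)
$f{\left(7 \right)} \left(w{\left(-4 \right)} + 21\right) = \left(1 + 7\right) \left(0 + 21\right) = 8 \cdot 21 = 168$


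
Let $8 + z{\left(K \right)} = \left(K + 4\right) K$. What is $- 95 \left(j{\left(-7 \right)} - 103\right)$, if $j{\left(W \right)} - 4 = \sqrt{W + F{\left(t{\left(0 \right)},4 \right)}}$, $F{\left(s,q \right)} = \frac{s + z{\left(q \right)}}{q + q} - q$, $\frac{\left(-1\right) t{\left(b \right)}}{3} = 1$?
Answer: $9405 - \frac{95 i \sqrt{134}}{4} \approx 9405.0 - 274.93 i$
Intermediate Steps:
$t{\left(b \right)} = -3$ ($t{\left(b \right)} = \left(-3\right) 1 = -3$)
$z{\left(K \right)} = -8 + K \left(4 + K\right)$ ($z{\left(K \right)} = -8 + \left(K + 4\right) K = -8 + \left(4 + K\right) K = -8 + K \left(4 + K\right)$)
$F{\left(s,q \right)} = - q + \frac{-8 + s + q^{2} + 4 q}{2 q}$ ($F{\left(s,q \right)} = \frac{s + \left(-8 + q^{2} + 4 q\right)}{q + q} - q = \frac{-8 + s + q^{2} + 4 q}{2 q} - q = - q + \frac{-8 + s + q^{2} + 4 q}{2 q}$)
$j{\left(W \right)} = 4 + \sqrt{- \frac{11}{8} + W}$ ($j{\left(W \right)} = 4 + \sqrt{W + \frac{-8 - 3 - 4^{2} + 4 \cdot 4}{2 \cdot 4}} = 4 + \sqrt{W + \frac{1}{2} \cdot \frac{1}{4} \left(-8 - 3 - 16 + 16\right)} = 4 + \sqrt{W + \frac{1}{2} \cdot \frac{1}{4} \left(-11\right)} = 4 + \sqrt{W - \frac{11}{8}} = 4 + \sqrt{- \frac{11}{8} + W}$)
$- 95 \left(j{\left(-7 \right)} - 103\right) = - 95 \left(\left(4 + \frac{\sqrt{-22 + 16 \left(-7\right)}}{4}\right) - 103\right) = - 95 \left(\left(4 + \frac{\sqrt{-22 - 112}}{4}\right) - 103\right) = - 95 \left(\left(4 + \frac{\sqrt{-134}}{4}\right) - 103\right) = - 95 \left(\left(4 + \frac{i \sqrt{134}}{4}\right) - 103\right) = - 95 \left(-99 + \frac{i \sqrt{134}}{4}\right) = 9405 - \frac{95 i \sqrt{134}}{4}$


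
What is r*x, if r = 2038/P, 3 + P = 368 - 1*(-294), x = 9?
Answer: 18342/659 ≈ 27.833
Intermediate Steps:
P = 659 (P = -3 + (368 - 1*(-294)) = -3 + (368 + 294) = -3 + 662 = 659)
r = 2038/659 ≈ 3.0926
r*x = (2038/659)*9 = 18342/659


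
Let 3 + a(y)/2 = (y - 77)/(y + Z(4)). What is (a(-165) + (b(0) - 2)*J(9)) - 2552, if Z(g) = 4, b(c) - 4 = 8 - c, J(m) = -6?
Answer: -421014/161 ≈ -2615.0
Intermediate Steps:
b(c) = 12 - c (b(c) = 4 + (8 - c) = 12 - c)
a(y) = -6 + 2*(-77 + y)/(4 + y) (a(y) = -6 + 2*((y - 77)/(y + 4)) = -6 + 2*((-77 + y)/(4 + y)) = -6 + 2*(-77 + y)/(4 + y))
(a(-165) + (b(0) - 2)*J(9)) - 2552 = (2*(-89 - 2*(-165))/(4 - 165) + ((12 - 1*0) - 2)*(-6)) - 2552 = (2*(-89 + 330)/(-161) + ((12 + 0) - 2)*(-6)) - 2552 = (2*(-1/161)*241 + (12 - 2)*(-6)) - 2552 = (-482/161 + 10*(-6)) - 2552 = (-482/161 - 60) - 2552 = -10142/161 - 2552 = -421014/161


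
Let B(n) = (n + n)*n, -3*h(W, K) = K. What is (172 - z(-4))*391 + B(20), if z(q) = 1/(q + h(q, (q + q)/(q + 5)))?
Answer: 273381/4 ≈ 68345.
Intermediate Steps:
h(W, K) = -K/3
z(q) = 1/(q - 2*q/(3*(5 + q))) (z(q) = 1/(q - (q + q)/(3*(q + 5))) = 1/(q - 2*q/(3*(5 + q))))
B(n) = 2*n² (B(n) = (2*n)*n = 2*n²)
(172 - z(-4))*391 + B(20) = (172 - 3*(5 - 4)/((-4)*(13 + 3*(-4))))*391 + 2*20² = (172 - 3*(-1)/(4*(13 - 12)))*391 + 2*400 = (172 - 3*(-1)/(4*1))*391 + 800 = (172 - 3*(-1)/4)*391 + 800 = (172 - 1*(-¾))*391 + 800 = (172 + ¾)*391 + 800 = (691/4)*391 + 800 = 270181/4 + 800 = 273381/4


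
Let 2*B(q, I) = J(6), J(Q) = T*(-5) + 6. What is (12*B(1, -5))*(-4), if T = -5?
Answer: -744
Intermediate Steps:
J(Q) = 31 (J(Q) = -5*(-5) + 6 = 25 + 6 = 31)
B(q, I) = 31/2 (B(q, I) = (1/2)*31 = 31/2)
(12*B(1, -5))*(-4) = (12*(31/2))*(-4) = 186*(-4) = -744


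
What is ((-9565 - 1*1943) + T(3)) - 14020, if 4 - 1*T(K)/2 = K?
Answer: -25526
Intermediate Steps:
T(K) = 8 - 2*K
((-9565 - 1*1943) + T(3)) - 14020 = ((-9565 - 1*1943) + (8 - 2*3)) - 14020 = ((-9565 - 1943) + (8 - 6)) - 14020 = (-11508 + 2) - 14020 = -11506 - 14020 = -25526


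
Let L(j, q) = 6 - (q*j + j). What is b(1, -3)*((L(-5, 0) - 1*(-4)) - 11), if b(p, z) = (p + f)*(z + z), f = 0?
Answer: -24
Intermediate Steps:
b(p, z) = 2*p*z (b(p, z) = (p + 0)*(z + z) = p*(2*z) = 2*p*z)
L(j, q) = 6 - j - j*q (L(j, q) = 6 - (j*q + j) = 6 - (j + j*q) = 6 + (-j - j*q) = 6 - j - j*q)
b(1, -3)*((L(-5, 0) - 1*(-4)) - 11) = (2*1*(-3))*(((6 - 1*(-5) - 1*(-5)*0) - 1*(-4)) - 11) = -6*(((6 + 5 + 0) + 4) - 11) = -6*((11 + 4) - 11) = -6*(15 - 11) = -6*4 = -24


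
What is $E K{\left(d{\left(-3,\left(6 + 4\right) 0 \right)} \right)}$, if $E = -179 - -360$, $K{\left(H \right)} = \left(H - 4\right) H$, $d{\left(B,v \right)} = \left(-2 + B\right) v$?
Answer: $0$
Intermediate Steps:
$d{\left(B,v \right)} = v \left(-2 + B\right)$
$K{\left(H \right)} = H \left(-4 + H\right)$ ($K{\left(H \right)} = \left(-4 + H\right) H = H \left(-4 + H\right)$)
$E = 181$ ($E = -179 + 360 = 181$)
$E K{\left(d{\left(-3,\left(6 + 4\right) 0 \right)} \right)} = 181 \left(6 + 4\right) 0 \left(-2 - 3\right) \left(-4 + \left(6 + 4\right) 0 \left(-2 - 3\right)\right) = 181 \cdot 10 \cdot 0 \left(-5\right) \left(-4 + 10 \cdot 0 \left(-5\right)\right) = 181 \cdot 0 \left(-5\right) \left(-4 + 0 \left(-5\right)\right) = 181 \cdot 0 \left(-4 + 0\right) = 181 \cdot 0 \left(-4\right) = 181 \cdot 0 = 0$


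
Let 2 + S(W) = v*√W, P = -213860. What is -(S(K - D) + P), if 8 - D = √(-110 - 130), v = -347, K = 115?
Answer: 213862 + 347*√(107 + 4*I*√15) ≈ 2.1746e+5 + 259.17*I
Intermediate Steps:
D = 8 - 4*I*√15 (D = 8 - √(-110 - 130) = 8 - √(-240) = 8 - 4*I*√15 ≈ 8.0 - 15.492*I)
S(W) = -2 - 347*√W
-(S(K - D) + P) = -((-2 - 347*√(115 - (8 - 4*I*√15))) - 213860) = -((-2 - 347*√(115 + (-8 + 4*I*√15))) - 213860) = -((-2 - 347*√(107 + 4*I*√15)) - 213860) = -(-213862 - 347*√(107 + 4*I*√15)) = 213862 + 347*√(107 + 4*I*√15)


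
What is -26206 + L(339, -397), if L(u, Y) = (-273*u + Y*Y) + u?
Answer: 39195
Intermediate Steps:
L(u, Y) = Y² - 272*u (L(u, Y) = (-273*u + Y²) + u = (Y² - 273*u) + u = Y² - 272*u)
-26206 + L(339, -397) = -26206 + ((-397)² - 272*339) = -26206 + (157609 - 92208) = -26206 + 65401 = 39195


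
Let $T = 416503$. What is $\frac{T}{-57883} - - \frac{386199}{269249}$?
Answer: $- \frac{89788659530}{15584939867} \approx -5.7612$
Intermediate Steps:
$\frac{T}{-57883} - - \frac{386199}{269249} = \frac{416503}{-57883} - - \frac{386199}{269249} = 416503 \left(- \frac{1}{57883}\right) - \left(-386199\right) \frac{1}{269249} = - \frac{416503}{57883} - - \frac{386199}{269249} = - \frac{416503}{57883} + \frac{386199}{269249} = - \frac{89788659530}{15584939867}$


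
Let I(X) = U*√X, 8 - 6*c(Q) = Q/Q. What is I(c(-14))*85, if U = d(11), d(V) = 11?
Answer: 935*√42/6 ≈ 1009.9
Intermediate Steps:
U = 11
c(Q) = 7/6 (c(Q) = 4/3 - Q/(6*Q) = 4/3 - ⅙*1 = 4/3 - ⅙ = 7/6)
I(X) = 11*√X
I(c(-14))*85 = (11*√(7/6))*85 = (11*(√42/6))*85 = (11*√42/6)*85 = 935*√42/6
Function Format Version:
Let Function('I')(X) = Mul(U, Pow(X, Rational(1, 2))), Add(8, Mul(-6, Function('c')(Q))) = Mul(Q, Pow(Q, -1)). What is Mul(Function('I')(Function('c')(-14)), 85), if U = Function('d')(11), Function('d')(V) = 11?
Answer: Mul(Rational(935, 6), Pow(42, Rational(1, 2))) ≈ 1009.9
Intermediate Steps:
U = 11
Function('c')(Q) = Rational(7, 6) (Function('c')(Q) = Add(Rational(4, 3), Mul(Rational(-1, 6), Mul(Q, Pow(Q, -1)))) = Add(Rational(4, 3), Mul(Rational(-1, 6), 1)) = Add(Rational(4, 3), Rational(-1, 6)) = Rational(7, 6))
Function('I')(X) = Mul(11, Pow(X, Rational(1, 2)))
Mul(Function('I')(Function('c')(-14)), 85) = Mul(Mul(11, Pow(Rational(7, 6), Rational(1, 2))), 85) = Mul(Mul(11, Mul(Rational(1, 6), Pow(42, Rational(1, 2)))), 85) = Mul(Mul(Rational(11, 6), Pow(42, Rational(1, 2))), 85) = Mul(Rational(935, 6), Pow(42, Rational(1, 2)))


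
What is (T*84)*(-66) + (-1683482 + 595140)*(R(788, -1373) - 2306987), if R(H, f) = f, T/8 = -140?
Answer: 2512291348400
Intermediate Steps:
T = -1120 (T = 8*(-140) = -1120)
(T*84)*(-66) + (-1683482 + 595140)*(R(788, -1373) - 2306987) = -1120*84*(-66) + (-1683482 + 595140)*(-1373 - 2306987) = -94080*(-66) - 1088342*(-2308360) = 6209280 + 2512285139120 = 2512291348400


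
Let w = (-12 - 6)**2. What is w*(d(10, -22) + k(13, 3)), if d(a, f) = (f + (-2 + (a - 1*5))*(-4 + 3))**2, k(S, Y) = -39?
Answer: 189864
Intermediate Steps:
w = 324 (w = (-18)**2 = 324)
d(a, f) = (7 + f - a)**2 (d(a, f) = (f + (-2 + (a - 5))*(-1))**2 = (f + (-2 + (-5 + a))*(-1))**2 = (f + (-7 + a)*(-1))**2 = (f + (7 - a))**2 = (7 + f - a)**2)
w*(d(10, -22) + k(13, 3)) = 324*((7 - 22 - 1*10)**2 - 39) = 324*((7 - 22 - 10)**2 - 39) = 324*((-25)**2 - 39) = 324*(625 - 39) = 324*586 = 189864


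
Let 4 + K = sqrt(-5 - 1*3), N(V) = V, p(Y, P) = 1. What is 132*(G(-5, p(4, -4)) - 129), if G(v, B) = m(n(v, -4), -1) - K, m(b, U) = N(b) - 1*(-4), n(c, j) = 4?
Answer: -15444 - 264*I*sqrt(2) ≈ -15444.0 - 373.35*I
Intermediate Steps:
m(b, U) = 4 + b (m(b, U) = b - 1*(-4) = b + 4 = 4 + b)
K = -4 + 2*I*sqrt(2) (K = -4 + sqrt(-5 - 1*3) = -4 + sqrt(-5 - 3) = -4 + sqrt(-8) = -4 + 2*I*sqrt(2) ≈ -4.0 + 2.8284*I)
G(v, B) = 12 - 2*I*sqrt(2) (G(v, B) = (4 + 4) - (-4 + 2*I*sqrt(2)) = 8 + (4 - 2*I*sqrt(2)) = 12 - 2*I*sqrt(2))
132*(G(-5, p(4, -4)) - 129) = 132*((12 - 2*I*sqrt(2)) - 129) = 132*(-117 - 2*I*sqrt(2)) = -15444 - 264*I*sqrt(2)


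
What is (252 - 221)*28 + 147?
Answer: 1015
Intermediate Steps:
(252 - 221)*28 + 147 = 31*28 + 147 = 868 + 147 = 1015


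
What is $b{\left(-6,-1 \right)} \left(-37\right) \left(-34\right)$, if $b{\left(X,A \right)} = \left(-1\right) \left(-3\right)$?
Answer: $3774$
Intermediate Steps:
$b{\left(X,A \right)} = 3$
$b{\left(-6,-1 \right)} \left(-37\right) \left(-34\right) = 3 \left(-37\right) \left(-34\right) = \left(-111\right) \left(-34\right) = 3774$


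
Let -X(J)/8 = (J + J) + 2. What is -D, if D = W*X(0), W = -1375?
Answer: -22000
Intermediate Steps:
X(J) = -16 - 16*J (X(J) = -8*((J + J) + 2) = -8*(2*J + 2) = -8*(2 + 2*J) = -16 - 16*J)
D = 22000 (D = -1375*(-16 - 16*0) = -1375*(-16 + 0) = -1375*(-16) = 22000)
-D = -1*22000 = -22000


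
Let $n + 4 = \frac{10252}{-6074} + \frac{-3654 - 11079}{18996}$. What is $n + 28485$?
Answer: $\frac{547650346065}{19230284} \approx 28479.0$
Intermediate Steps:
$n = - \frac{124293675}{19230284}$ ($n = -4 + \left(\frac{10252}{-6074} + \frac{-3654 - 11079}{18996}\right) = -4 + \left(10252 \left(- \frac{1}{6074}\right) + \left(-3654 - 11079\right) \frac{1}{18996}\right) = -4 - \frac{47372539}{19230284} = - \frac{124293675}{19230284} \approx -6.4634$)
$n + 28485 = - \frac{124293675}{19230284} + 28485 = \frac{547650346065}{19230284}$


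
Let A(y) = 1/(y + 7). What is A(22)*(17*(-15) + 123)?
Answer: -132/29 ≈ -4.5517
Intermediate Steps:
A(y) = 1/(7 + y)
A(22)*(17*(-15) + 123) = (17*(-15) + 123)/(7 + 22) = (-255 + 123)/29 = (1/29)*(-132) = -132/29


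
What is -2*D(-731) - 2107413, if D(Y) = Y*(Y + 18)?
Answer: -3149819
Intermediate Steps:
D(Y) = Y*(18 + Y)
-2*D(-731) - 2107413 = -(-1462)*(18 - 731) - 2107413 = -(-1462)*(-713) - 2107413 = -2*521203 - 2107413 = -1042406 - 2107413 = -3149819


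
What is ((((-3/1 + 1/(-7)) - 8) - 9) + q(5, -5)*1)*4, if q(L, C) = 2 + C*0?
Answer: -508/7 ≈ -72.571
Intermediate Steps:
q(L, C) = 2 (q(L, C) = 2 + 0 = 2)
((((-3/1 + 1/(-7)) - 8) - 9) + q(5, -5)*1)*4 = ((((-3/1 + 1/(-7)) - 8) - 9) + 2*1)*4 = ((((-3*1 + 1*(-⅐)) - 8) - 9) + 2)*4 = ((((-3 - ⅐) - 8) - 9) + 2)*4 = (((-22/7 - 8) - 9) + 2)*4 = ((-78/7 - 9) + 2)*4 = (-141/7 + 2)*4 = -127/7*4 = -508/7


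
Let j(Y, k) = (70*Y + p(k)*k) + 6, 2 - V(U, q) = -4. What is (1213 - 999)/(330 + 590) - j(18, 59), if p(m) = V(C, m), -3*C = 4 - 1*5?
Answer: -745093/460 ≈ -1619.8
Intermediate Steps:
C = ⅓ (C = -(4 - 1*5)/3 = -(4 - 5)/3 = -⅓*(-1) = ⅓ ≈ 0.33333)
V(U, q) = 6 (V(U, q) = 2 - 1*(-4) = 2 + 4 = 6)
p(m) = 6
j(Y, k) = 6 + 6*k + 70*Y (j(Y, k) = (70*Y + 6*k) + 6 = (6*k + 70*Y) + 6 = 6 + 6*k + 70*Y)
(1213 - 999)/(330 + 590) - j(18, 59) = (1213 - 999)/(330 + 590) - (6 + 6*59 + 70*18) = 214/920 - (6 + 354 + 1260) = 214*(1/920) - 1*1620 = 107/460 - 1620 = -745093/460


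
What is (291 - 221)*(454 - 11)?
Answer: 31010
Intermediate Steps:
(291 - 221)*(454 - 11) = 70*443 = 31010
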